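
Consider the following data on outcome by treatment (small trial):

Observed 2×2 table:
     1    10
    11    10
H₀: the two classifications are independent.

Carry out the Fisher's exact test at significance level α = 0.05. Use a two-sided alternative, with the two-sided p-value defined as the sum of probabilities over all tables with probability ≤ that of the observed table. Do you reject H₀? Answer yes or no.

reject H₀: yes

Margins: r₁=11, r₂=21, c₁=12, c₂=20, n=32
p_obs = C(11,1)·C(21,11)/C(32,12); sum pmf over tables with pmf ≤ p_obs
p-value (two-sided) = 0.02319
At α=0.05: p < α → reject H₀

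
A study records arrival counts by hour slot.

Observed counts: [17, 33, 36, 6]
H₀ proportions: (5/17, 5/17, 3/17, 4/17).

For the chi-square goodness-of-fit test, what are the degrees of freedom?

df = k − 1 = 4 − 1 = 3

degrees of freedom = 3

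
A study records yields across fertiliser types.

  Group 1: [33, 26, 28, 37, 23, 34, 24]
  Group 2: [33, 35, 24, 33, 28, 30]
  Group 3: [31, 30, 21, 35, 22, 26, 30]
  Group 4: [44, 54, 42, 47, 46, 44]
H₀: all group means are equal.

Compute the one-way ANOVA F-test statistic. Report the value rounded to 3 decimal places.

Group means [29.29, 30.50, 27.86, 46.17], grand mean 33.077
SSB = Σnᵢ(x̄ᵢ−x̄)² = 1359.227; SSW = ΣΣ(x−x̄ᵢ)² = 500.619
MSB = 1359.227/3 = 453.0757; MSW = 500.619/22 = 22.7554
F = MSB/MSW = 19.9107
df = (3, 22)

test statistic = 19.911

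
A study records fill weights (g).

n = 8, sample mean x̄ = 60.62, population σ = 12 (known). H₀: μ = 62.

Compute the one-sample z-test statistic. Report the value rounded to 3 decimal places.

test statistic = -0.325

SE = σ/√n = 12/√8 = 4.2426
z = (x̄−μ₀)/SE = (60.62−62)/4.2426 = -0.3253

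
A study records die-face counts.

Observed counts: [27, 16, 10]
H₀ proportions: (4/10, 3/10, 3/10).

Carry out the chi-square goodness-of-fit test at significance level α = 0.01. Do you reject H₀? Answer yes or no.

n = 53; E_i = n·p_i = [21.20, 15.90, 15.90]
χ² = (27−21.20)²/21.20 + (16−15.90)²/15.90 + (10−15.90)²/15.90 = 3.7767
df = 2
p-value (upper-tail) = 0.15132
At α=0.01: p ≥ α → fail to reject H₀

reject H₀: no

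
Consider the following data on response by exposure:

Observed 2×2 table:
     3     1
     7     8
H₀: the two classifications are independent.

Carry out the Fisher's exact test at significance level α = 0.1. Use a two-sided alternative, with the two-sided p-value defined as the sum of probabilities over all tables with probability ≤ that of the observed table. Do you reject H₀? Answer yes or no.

reject H₀: no

Margins: r₁=4, r₂=15, c₁=10, c₂=9, n=19
p_obs = C(4,3)·C(15,7)/C(19,10); sum pmf over tables with pmf ≤ p_obs
p-value (two-sided) = 0.58204
At α=0.1: p ≥ α → fail to reject H₀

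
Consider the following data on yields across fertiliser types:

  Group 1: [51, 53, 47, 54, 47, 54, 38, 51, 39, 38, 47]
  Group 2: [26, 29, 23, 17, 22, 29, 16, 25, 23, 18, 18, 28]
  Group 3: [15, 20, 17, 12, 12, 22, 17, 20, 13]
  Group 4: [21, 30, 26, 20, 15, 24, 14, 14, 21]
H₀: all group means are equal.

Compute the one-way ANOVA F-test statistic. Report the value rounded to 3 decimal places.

test statistic = 75.015

Group means [47.18, 22.83, 16.44, 20.56], grand mean 27.463
SSB = Σnᵢ(x̄ᵢ−x̄)² = 6056.448; SSW = ΣΣ(x−x̄ᵢ)² = 995.747
MSB = 6056.448/3 = 2018.8159; MSW = 995.747/37 = 26.9121
F = MSB/MSW = 75.0152
df = (3, 37)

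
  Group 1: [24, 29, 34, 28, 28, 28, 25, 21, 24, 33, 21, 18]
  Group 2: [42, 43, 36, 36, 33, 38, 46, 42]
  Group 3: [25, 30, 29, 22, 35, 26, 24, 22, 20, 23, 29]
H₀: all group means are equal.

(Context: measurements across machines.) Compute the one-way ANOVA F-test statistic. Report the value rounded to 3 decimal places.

test statistic = 25.680

Group means [26.08, 39.50, 25.91], grand mean 29.484
SSB = Σnᵢ(x̄ᵢ−x̄)² = 1081.916; SSW = ΣΣ(x−x̄ᵢ)² = 589.826
MSB = 1081.916/2 = 540.9581; MSW = 589.826/28 = 21.0652
F = MSB/MSW = 25.6802
df = (2, 28)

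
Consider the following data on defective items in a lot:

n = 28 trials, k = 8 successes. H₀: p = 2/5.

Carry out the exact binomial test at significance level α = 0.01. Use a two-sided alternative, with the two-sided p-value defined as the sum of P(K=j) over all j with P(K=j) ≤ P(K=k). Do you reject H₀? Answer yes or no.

Exact binomial: n=28, k=8, p₀=2/5=0.4000
P(X=j) = C(n,j)·p₀^j·(1−p₀)^(n−j); p = Σ P(X=j) over j with P(X=j) ≤ P(X=8)
p-value (two-sided) = 0.25094
At α=0.01: p ≥ α → fail to reject H₀

reject H₀: no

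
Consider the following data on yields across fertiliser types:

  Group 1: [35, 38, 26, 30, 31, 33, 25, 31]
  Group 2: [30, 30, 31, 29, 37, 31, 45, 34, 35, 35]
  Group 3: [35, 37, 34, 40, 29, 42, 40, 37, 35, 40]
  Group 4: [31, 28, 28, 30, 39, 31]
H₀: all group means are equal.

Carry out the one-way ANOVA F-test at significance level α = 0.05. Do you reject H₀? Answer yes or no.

Group means [31.12, 33.70, 36.90, 31.17], grand mean 33.588
SSB = Σnᵢ(x̄ᵢ−x̄)² = 193.527; SSW = ΣΣ(x−x̄ᵢ)² = 552.708
MSB = 193.527/3 = 64.5090; MSW = 552.708/30 = 18.4236
F = MSB/MSW = 3.5014
df = (3, 30)
p-value (upper-tail) = 0.02735
At α=0.05: p < α → reject H₀

reject H₀: yes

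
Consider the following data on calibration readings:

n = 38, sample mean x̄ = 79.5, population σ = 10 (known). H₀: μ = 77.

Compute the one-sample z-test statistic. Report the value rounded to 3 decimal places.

SE = σ/√n = 10/√38 = 1.6222
z = (x̄−μ₀)/SE = (79.5−77)/1.6222 = 1.5411

test statistic = 1.541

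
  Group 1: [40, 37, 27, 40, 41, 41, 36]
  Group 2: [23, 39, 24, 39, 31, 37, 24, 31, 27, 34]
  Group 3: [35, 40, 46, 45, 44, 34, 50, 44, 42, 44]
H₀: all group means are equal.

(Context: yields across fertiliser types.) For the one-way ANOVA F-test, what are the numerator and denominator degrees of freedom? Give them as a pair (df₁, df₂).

degrees of freedom = [2, 24]

k = 3 groups, N = 27 total
df = (k−1, N−k) = (3−1, 27−3) = (2, 24)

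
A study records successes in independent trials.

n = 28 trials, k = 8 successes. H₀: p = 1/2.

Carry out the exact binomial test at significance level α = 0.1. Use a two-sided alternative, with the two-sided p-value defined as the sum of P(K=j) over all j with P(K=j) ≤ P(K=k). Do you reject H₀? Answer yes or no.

Exact binomial: n=28, k=8, p₀=1/2=0.5000
P(X=j) = C(n,j)·p₀^j·(1−p₀)^(n−j); p = Σ P(X=j) over j with P(X=j) ≤ P(X=8)
p-value (two-sided) = 0.03570
At α=0.1: p < α → reject H₀

reject H₀: yes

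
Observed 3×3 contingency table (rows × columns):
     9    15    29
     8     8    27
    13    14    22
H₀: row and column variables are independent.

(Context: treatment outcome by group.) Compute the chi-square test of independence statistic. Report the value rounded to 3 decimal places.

test statistic = 3.772

Row totals [53, 43, 49], col totals [30, 37, 78], n=145
χ² = (9−10.97)²/10.97 + (15−13.52)²/13.52 + (29−28.51)²/28.51 + (8−8.90)²/8.90 + (8−10.97)²/10.97 + (27−23.13)²/23.13 + (13−10.14)²/10.14 + (14−12.50)²/12.50 + (22−26.36)²/26.36 = 3.7723
df = 4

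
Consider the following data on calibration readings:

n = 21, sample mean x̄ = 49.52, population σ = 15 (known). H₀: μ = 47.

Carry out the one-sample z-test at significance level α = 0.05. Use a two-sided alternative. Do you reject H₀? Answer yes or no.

SE = σ/√n = 15/√21 = 3.2733
z = (x̄−μ₀)/SE = (49.52−47)/3.2733 = 0.7699
p-value (two-sided) = 0.44138
At α=0.05: p ≥ α → fail to reject H₀

reject H₀: no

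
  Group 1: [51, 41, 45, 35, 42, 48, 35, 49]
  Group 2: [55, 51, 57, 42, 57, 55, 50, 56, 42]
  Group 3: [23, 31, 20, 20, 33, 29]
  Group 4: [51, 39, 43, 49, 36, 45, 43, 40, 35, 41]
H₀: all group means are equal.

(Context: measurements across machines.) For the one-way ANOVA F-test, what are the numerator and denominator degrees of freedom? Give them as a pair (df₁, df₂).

k = 4 groups, N = 33 total
df = (k−1, N−k) = (4−1, 33−4) = (3, 29)

degrees of freedom = [3, 29]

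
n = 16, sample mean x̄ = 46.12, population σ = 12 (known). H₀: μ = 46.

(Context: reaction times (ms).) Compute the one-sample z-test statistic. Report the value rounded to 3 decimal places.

test statistic = 0.040

SE = σ/√n = 12/√16 = 3.0000
z = (x̄−μ₀)/SE = (46.12−46)/3.0000 = 0.0400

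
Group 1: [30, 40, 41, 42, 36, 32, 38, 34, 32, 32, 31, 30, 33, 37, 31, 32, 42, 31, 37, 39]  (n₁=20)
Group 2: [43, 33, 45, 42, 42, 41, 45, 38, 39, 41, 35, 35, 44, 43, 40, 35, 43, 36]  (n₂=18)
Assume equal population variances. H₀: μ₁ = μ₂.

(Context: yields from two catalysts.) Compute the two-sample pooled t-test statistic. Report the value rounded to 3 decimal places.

test statistic = -3.834

x̄₁=35.000, s₁=4.180, n₁=20
x̄₂=40.000, s₂=3.819, n₂=18
s_p² = [19·4.180² + 17·3.819²]/36 = 16.1111
SE = √(s_p²·(1/20+1/18)) = 1.3041
t = (35.000−40.000)/1.3041 = -3.8341
df = 36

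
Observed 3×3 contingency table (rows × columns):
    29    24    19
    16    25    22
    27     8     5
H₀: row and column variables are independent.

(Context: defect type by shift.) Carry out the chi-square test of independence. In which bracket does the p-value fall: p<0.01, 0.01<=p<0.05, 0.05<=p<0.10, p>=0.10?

Row totals [72, 63, 40], col totals [72, 57, 46], n=175
χ² = (29−29.62)²/29.62 + (24−23.45)²/23.45 + (19−18.93)²/18.93 + (16−25.92)²/25.92 + (25−20.52)²/20.52 + (22−16.56)²/16.56 + (27−16.46)²/16.46 + (8−13.03)²/13.03 + (5−10.51)²/10.51 = 18.1748
df = 4
p-value (upper-tail) = 0.00114
→ bracket: p<0.01

p-value bracket: p<0.01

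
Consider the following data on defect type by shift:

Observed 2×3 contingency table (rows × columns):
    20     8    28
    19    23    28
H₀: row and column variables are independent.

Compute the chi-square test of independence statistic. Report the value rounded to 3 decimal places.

Row totals [56, 70], col totals [39, 31, 56], n=126
χ² = (20−17.33)²/17.33 + (8−13.78)²/13.78 + (28−24.89)²/24.89 + (19−21.67)²/21.67 + (23−17.22)²/17.22 + (28−31.11)²/31.11 = 5.7998
df = 2

test statistic = 5.800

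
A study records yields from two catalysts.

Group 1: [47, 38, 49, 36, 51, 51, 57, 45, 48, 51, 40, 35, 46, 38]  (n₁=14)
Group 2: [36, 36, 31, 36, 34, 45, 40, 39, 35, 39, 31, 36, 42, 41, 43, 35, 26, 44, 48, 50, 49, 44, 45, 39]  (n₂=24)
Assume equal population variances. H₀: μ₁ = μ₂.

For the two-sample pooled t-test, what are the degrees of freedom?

df = n₁ + n₂ − 2 = 14 + 24 − 2 = 36

degrees of freedom = 36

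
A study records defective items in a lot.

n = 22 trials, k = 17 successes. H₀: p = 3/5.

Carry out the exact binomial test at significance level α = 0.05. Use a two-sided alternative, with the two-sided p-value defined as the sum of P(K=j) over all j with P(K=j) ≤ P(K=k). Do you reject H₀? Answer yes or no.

Exact binomial: n=22, k=17, p₀=3/5=0.6000
P(X=j) = C(n,j)·p₀^j·(1−p₀)^(n−j); p = Σ P(X=j) over j with P(X=j) ≤ P(X=17)
p-value (two-sided) = 0.12733
At α=0.05: p ≥ α → fail to reject H₀

reject H₀: no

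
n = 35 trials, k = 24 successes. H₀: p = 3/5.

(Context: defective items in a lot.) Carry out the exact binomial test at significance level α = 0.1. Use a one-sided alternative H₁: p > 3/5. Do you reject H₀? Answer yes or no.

reject H₀: no

Exact binomial: n=35, k=24, p₀=3/5=0.6000
P(X≥24) from Σ C(n,i)·p₀^i·(1−p₀)^(n−i)
p-value (one-sided, H₁ greater) = 0.19517
At α=0.1: p ≥ α → fail to reject H₀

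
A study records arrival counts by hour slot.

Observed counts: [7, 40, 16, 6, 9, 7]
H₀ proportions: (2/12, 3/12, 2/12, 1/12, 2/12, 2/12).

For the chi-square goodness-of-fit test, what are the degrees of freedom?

degrees of freedom = 5

df = k − 1 = 6 − 1 = 5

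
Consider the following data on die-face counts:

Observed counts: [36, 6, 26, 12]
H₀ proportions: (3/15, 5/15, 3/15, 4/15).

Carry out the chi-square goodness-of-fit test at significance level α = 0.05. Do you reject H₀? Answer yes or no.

reject H₀: yes

n = 80; E_i = n·p_i = [16.00, 26.67, 16.00, 21.33]
χ² = (36−16.00)²/16.00 + (6−26.67)²/26.67 + (26−16.00)²/16.00 + (12−21.33)²/21.33 = 51.3500
df = 3
p-value (upper-tail) = 0.00000
At α=0.05: p < α → reject H₀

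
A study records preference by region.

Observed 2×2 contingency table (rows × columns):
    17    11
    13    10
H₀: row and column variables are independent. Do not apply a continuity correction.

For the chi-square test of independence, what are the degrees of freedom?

df = (r−1)(c−1) = (2−1)·(2−1) = 1

degrees of freedom = 1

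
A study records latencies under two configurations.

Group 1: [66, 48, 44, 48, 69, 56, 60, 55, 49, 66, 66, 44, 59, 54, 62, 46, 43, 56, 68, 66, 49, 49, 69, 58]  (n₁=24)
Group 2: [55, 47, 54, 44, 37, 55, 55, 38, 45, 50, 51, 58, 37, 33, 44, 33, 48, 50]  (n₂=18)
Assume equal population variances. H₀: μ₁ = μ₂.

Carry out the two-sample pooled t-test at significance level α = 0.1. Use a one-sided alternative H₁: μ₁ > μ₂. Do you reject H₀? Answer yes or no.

reject H₀: yes

x̄₁=56.250, s₁=8.803, n₁=24
x̄₂=46.333, s₂=7.985, n₂=18
s_p² = [23·8.803² + 17·7.985²]/40 = 71.6625
SE = √(s_p²·(1/24+1/18)) = 2.6395
t = (56.250−46.333)/2.6395 = 3.7570
df = 40
p-value (one-sided, H₁ greater) = 0.00027
At α=0.1: p < α → reject H₀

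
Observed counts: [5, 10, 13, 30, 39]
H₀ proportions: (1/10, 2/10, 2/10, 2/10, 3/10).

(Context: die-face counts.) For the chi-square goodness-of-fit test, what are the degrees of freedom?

df = k − 1 = 5 − 1 = 4

degrees of freedom = 4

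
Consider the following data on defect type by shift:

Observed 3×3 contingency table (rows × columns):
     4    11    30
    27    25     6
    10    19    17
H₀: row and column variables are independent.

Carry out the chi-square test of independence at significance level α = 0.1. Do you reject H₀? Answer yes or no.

reject H₀: yes

Row totals [45, 58, 46], col totals [41, 55, 53], n=149
χ² = (4−12.38)²/12.38 + (11−16.61)²/16.61 + (30−16.01)²/16.01 + (27−15.96)²/15.96 + (25−21.41)²/21.41 + (6−20.63)²/20.63 + (10−12.66)²/12.66 + (19−16.98)²/16.98 + (17−16.36)²/16.36 = 39.2414
df = 4
p-value (upper-tail) = 0.00000
At α=0.1: p < α → reject H₀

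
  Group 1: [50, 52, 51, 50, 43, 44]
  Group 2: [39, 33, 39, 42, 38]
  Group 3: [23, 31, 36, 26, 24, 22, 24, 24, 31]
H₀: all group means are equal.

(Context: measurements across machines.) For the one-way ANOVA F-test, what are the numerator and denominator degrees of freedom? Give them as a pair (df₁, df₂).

degrees of freedom = [2, 17]

k = 3 groups, N = 20 total
df = (k−1, N−k) = (3−1, 20−3) = (2, 17)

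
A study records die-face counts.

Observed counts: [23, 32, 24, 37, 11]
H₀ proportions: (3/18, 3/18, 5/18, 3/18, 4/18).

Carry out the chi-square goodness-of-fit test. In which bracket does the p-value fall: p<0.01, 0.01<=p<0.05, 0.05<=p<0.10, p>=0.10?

n = 127; E_i = n·p_i = [21.17, 21.17, 35.28, 21.17, 28.22]
χ² = (23−21.17)²/21.17 + (32−21.17)²/21.17 + (24−35.28)²/35.28 + (37−21.17)²/21.17 + (11−28.22)²/28.22 = 31.6622
df = 4
p-value (upper-tail) = 0.00000
→ bracket: p<0.01

p-value bracket: p<0.01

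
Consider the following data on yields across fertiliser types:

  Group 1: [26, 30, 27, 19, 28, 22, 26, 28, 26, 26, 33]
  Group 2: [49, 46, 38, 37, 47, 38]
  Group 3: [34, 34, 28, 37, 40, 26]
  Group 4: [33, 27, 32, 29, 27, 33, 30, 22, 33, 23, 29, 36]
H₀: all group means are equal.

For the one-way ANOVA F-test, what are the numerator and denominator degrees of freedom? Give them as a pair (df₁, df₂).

k = 4 groups, N = 35 total
df = (k−1, N−k) = (4−1, 35−4) = (3, 31)

degrees of freedom = [3, 31]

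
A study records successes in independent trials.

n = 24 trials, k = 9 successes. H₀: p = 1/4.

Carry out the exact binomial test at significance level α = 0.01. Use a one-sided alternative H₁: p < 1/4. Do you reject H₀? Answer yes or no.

reject H₀: no

Exact binomial: n=24, k=9, p₀=1/4=0.2500
P(X≤9) from Σ C(n,i)·p₀^i·(1−p₀)^(n−i)
p-value (one-sided, H₁ less) = 0.94534
At α=0.01: p ≥ α → fail to reject H₀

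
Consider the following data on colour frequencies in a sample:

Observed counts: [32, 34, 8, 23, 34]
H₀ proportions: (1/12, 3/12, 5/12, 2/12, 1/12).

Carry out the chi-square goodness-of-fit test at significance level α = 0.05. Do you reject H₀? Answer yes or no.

reject H₀: yes

n = 131; E_i = n·p_i = [10.92, 32.75, 54.58, 21.83, 10.92]
χ² = (32−10.92)²/10.92 + (34−32.75)²/32.75 + (8−54.58)²/54.58 + (23−21.83)²/21.83 + (34−10.92)²/10.92 = 129.3939
df = 4
p-value (upper-tail) = 0.00000
At α=0.05: p < α → reject H₀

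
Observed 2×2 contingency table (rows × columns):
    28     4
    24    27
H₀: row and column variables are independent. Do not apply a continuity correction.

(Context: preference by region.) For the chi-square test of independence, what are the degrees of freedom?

df = (r−1)(c−1) = (2−1)·(2−1) = 1

degrees of freedom = 1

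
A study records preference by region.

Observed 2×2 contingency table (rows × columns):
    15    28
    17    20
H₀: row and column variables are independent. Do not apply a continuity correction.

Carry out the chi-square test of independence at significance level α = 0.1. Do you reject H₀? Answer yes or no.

reject H₀: no

Row totals [43, 37], col totals [32, 48], n=80
χ² = (15−17.20)²/17.20 + (28−25.80)²/25.80 + (17−14.80)²/14.80 + (20−22.20)²/22.20 = 1.0140
df = 1
p-value (upper-tail) = 0.31394
At α=0.1: p ≥ α → fail to reject H₀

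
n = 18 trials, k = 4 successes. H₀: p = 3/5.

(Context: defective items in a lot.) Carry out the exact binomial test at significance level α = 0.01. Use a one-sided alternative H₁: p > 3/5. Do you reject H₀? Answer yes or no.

Exact binomial: n=18, k=4, p₀=3/5=0.6000
P(X≥4) from Σ C(n,i)·p₀^i·(1−p₀)^(n−i)
p-value (one-sided, H₁ greater) = 0.99979
At α=0.01: p ≥ α → fail to reject H₀

reject H₀: no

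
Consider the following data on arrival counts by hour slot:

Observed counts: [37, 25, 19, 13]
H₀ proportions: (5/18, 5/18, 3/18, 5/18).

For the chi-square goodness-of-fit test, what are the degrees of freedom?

df = k − 1 = 4 − 1 = 3

degrees of freedom = 3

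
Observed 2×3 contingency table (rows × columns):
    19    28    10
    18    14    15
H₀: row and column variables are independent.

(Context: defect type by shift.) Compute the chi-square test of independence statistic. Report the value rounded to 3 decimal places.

test statistic = 4.776

Row totals [57, 47], col totals [37, 42, 25], n=104
χ² = (19−20.28)²/20.28 + (28−23.02)²/23.02 + (10−13.70)²/13.70 + (18−16.72)²/16.72 + (14−18.98)²/18.98 + (15−11.30)²/11.30 = 4.7763
df = 2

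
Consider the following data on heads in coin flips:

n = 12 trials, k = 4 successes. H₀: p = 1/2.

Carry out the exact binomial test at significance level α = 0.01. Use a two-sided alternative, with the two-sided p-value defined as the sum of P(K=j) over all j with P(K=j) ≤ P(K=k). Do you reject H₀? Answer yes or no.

Exact binomial: n=12, k=4, p₀=1/2=0.5000
P(X=j) = C(n,j)·p₀^j·(1−p₀)^(n−j); p = Σ P(X=j) over j with P(X=j) ≤ P(X=4)
p-value (two-sided) = 0.38770
At α=0.01: p ≥ α → fail to reject H₀

reject H₀: no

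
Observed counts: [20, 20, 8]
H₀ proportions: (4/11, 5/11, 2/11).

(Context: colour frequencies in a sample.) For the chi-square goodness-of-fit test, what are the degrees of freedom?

degrees of freedom = 2

df = k − 1 = 3 − 1 = 2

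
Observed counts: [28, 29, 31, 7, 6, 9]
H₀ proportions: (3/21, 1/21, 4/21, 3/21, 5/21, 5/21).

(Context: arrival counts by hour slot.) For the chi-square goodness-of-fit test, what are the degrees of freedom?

degrees of freedom = 5

df = k − 1 = 6 − 1 = 5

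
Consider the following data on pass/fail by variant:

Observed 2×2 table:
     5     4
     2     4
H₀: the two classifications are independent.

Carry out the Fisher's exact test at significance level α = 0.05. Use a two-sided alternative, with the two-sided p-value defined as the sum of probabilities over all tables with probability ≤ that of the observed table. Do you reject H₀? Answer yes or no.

Margins: r₁=9, r₂=6, c₁=7, c₂=8, n=15
p_obs = C(9,5)·C(6,2)/C(15,7); sum pmf over tables with pmf ≤ p_obs
p-value (two-sided) = 0.60839
At α=0.05: p ≥ α → fail to reject H₀

reject H₀: no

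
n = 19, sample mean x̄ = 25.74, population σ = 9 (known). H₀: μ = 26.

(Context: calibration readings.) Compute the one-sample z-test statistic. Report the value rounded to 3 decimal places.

test statistic = -0.126

SE = σ/√n = 9/√19 = 2.0647
z = (x̄−μ₀)/SE = (25.74−26)/2.0647 = -0.1259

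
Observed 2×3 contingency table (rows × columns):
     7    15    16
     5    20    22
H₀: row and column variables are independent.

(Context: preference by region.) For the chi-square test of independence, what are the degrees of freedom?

df = (r−1)(c−1) = (2−1)·(3−1) = 2

degrees of freedom = 2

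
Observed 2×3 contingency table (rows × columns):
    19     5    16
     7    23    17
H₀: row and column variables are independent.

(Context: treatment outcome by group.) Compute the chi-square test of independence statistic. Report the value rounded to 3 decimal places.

test statistic = 16.685

Row totals [40, 47], col totals [26, 28, 33], n=87
χ² = (19−11.95)²/11.95 + (5−12.87)²/12.87 + (16−15.17)²/15.17 + (7−14.05)²/14.05 + (23−15.13)²/15.13 + (17−17.83)²/17.83 = 16.6850
df = 2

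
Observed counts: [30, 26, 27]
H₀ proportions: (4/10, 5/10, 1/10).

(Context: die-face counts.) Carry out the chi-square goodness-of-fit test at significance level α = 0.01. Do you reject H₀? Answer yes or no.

n = 83; E_i = n·p_i = [33.20, 41.50, 8.30]
χ² = (30−33.20)²/33.20 + (26−41.50)²/41.50 + (27−8.30)²/8.30 = 48.2289
df = 2
p-value (upper-tail) = 0.00000
At α=0.01: p < α → reject H₀

reject H₀: yes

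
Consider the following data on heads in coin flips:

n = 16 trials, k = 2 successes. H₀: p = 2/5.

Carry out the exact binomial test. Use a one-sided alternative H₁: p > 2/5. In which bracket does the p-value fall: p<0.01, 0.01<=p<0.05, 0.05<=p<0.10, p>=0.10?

Exact binomial: n=16, k=2, p₀=2/5=0.4000
P(X≥2) from Σ C(n,i)·p₀^i·(1−p₀)^(n−i)
p-value (one-sided, H₁ greater) = 0.99671
→ bracket: p>=0.10

p-value bracket: p>=0.10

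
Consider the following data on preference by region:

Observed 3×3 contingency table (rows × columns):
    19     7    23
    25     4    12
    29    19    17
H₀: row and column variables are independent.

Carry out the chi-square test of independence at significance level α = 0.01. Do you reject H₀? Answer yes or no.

reject H₀: no

Row totals [49, 41, 65], col totals [73, 30, 52], n=155
χ² = (19−23.08)²/23.08 + (7−9.48)²/9.48 + (23−16.44)²/16.44 + (25−19.31)²/19.31 + (4−7.94)²/7.94 + (12−13.75)²/13.75 + (29−30.61)²/30.61 + (19−12.58)²/12.58 + (17−21.81)²/21.81 = 12.2622
df = 4
p-value (upper-tail) = 0.01550
At α=0.01: p ≥ α → fail to reject H₀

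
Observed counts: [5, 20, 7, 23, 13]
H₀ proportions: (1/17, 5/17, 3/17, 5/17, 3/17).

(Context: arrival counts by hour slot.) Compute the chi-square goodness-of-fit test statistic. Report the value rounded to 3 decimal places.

test statistic = 2.867

n = 68; E_i = n·p_i = [4.00, 20.00, 12.00, 20.00, 12.00]
χ² = (5−4.00)²/4.00 + (20−20.00)²/20.00 + (7−12.00)²/12.00 + (23−20.00)²/20.00 + (13−12.00)²/12.00 = 2.8667
df = 4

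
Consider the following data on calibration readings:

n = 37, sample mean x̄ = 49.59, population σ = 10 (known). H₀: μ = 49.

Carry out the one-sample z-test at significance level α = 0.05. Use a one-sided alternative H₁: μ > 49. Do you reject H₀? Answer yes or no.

reject H₀: no

SE = σ/√n = 10/√37 = 1.6440
z = (x̄−μ₀)/SE = (49.59−49)/1.6440 = 0.3589
p-value (one-sided, H₁ greater) = 0.35984
At α=0.05: p ≥ α → fail to reject H₀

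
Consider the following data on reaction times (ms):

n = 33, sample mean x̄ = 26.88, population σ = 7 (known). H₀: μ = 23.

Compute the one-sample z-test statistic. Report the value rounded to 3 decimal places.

SE = σ/√n = 7/√33 = 1.2185
z = (x̄−μ₀)/SE = (26.88−23)/1.2185 = 3.1841

test statistic = 3.184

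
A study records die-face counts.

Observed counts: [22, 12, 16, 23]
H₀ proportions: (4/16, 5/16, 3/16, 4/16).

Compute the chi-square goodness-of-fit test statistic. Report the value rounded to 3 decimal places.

test statistic = 7.522

n = 73; E_i = n·p_i = [18.25, 22.81, 13.69, 18.25]
χ² = (22−18.25)²/18.25 + (12−22.81)²/22.81 + (16−13.69)²/13.69 + (23−18.25)²/18.25 = 7.5224
df = 3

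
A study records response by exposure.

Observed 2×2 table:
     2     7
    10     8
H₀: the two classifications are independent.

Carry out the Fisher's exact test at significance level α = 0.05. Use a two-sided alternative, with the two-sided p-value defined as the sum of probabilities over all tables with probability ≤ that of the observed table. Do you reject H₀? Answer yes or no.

Margins: r₁=9, r₂=18, c₁=12, c₂=15, n=27
p_obs = C(9,2)·C(18,10)/C(27,12); sum pmf over tables with pmf ≤ p_obs
p-value (two-sided) = 0.21724
At α=0.05: p ≥ α → fail to reject H₀

reject H₀: no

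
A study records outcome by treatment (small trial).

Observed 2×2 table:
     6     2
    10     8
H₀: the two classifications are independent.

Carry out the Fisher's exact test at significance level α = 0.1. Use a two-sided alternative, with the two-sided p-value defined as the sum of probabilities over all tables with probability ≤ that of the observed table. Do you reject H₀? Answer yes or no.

reject H₀: no

Margins: r₁=8, r₂=18, c₁=16, c₂=10, n=26
p_obs = C(8,6)·C(18,10)/C(26,16); sum pmf over tables with pmf ≤ p_obs
p-value (two-sided) = 0.41985
At α=0.1: p ≥ α → fail to reject H₀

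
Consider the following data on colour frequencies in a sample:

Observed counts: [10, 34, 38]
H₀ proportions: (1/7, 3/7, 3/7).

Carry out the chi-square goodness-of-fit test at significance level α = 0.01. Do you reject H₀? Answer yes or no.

reject H₀: no

n = 82; E_i = n·p_i = [11.71, 35.14, 35.14]
χ² = (10−11.71)²/11.71 + (34−35.14)²/35.14 + (38−35.14)²/35.14 = 0.5203
df = 2
p-value (upper-tail) = 0.77093
At α=0.01: p ≥ α → fail to reject H₀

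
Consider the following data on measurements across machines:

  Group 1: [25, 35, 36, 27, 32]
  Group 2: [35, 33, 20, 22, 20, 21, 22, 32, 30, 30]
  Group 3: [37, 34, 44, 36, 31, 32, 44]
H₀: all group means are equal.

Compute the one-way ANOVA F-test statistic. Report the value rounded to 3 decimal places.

Group means [31.00, 26.50, 36.86], grand mean 30.818
SSB = Σnᵢ(x̄ᵢ−x̄)² = 441.916; SSW = ΣΣ(x−x̄ᵢ)² = 587.357
MSB = 441.916/2 = 220.9578; MSW = 587.357/19 = 30.9135
F = MSB/MSW = 7.1476
df = (2, 19)

test statistic = 7.148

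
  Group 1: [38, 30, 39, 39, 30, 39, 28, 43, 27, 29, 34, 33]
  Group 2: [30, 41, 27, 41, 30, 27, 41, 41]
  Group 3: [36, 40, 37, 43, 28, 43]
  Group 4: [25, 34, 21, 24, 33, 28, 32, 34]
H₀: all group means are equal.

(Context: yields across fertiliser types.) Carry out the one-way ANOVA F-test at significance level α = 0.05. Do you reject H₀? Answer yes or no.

Group means [34.08, 34.75, 37.83, 28.88], grand mean 33.676
SSB = Σnᵢ(x̄ᵢ−x̄)² = 299.316; SSW = ΣΣ(x−x̄ᵢ)² = 976.125
MSB = 299.316/3 = 99.7721; MSW = 976.125/30 = 32.5375
F = MSB/MSW = 3.0664
df = (3, 30)
p-value (upper-tail) = 0.04296
At α=0.05: p < α → reject H₀

reject H₀: yes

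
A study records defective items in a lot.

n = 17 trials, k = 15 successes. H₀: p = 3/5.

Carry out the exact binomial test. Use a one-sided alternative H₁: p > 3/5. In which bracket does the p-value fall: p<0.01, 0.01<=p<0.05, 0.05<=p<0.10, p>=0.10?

p-value bracket: 0.01<=p<0.05

Exact binomial: n=17, k=15, p₀=3/5=0.6000
P(X≥15) from Σ C(n,i)·p₀^i·(1−p₀)^(n−i)
p-value (one-sided, H₁ greater) = 0.01232
→ bracket: 0.01<=p<0.05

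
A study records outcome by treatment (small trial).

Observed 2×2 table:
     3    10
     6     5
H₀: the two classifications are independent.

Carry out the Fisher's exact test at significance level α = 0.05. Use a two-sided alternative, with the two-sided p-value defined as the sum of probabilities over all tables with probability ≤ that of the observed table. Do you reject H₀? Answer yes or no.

reject H₀: no

Margins: r₁=13, r₂=11, c₁=9, c₂=15, n=24
p_obs = C(13,3)·C(11,6)/C(24,9); sum pmf over tables with pmf ≤ p_obs
p-value (two-sided) = 0.20598
At α=0.05: p ≥ α → fail to reject H₀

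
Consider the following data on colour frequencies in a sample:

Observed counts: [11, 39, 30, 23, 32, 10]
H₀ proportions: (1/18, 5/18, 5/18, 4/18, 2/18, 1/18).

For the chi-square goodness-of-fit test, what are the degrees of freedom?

df = k − 1 = 6 − 1 = 5

degrees of freedom = 5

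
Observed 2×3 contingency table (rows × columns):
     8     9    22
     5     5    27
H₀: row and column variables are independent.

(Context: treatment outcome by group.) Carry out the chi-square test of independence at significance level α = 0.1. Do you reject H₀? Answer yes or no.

reject H₀: no

Row totals [39, 37], col totals [13, 14, 49], n=76
χ² = (8−6.67)²/6.67 + (9−7.18)²/7.18 + (22−25.14)²/25.14 + (5−6.33)²/6.33 + (5−6.82)²/6.82 + (27−23.86)²/23.86 = 2.2943
df = 2
p-value (upper-tail) = 0.31754
At α=0.1: p ≥ α → fail to reject H₀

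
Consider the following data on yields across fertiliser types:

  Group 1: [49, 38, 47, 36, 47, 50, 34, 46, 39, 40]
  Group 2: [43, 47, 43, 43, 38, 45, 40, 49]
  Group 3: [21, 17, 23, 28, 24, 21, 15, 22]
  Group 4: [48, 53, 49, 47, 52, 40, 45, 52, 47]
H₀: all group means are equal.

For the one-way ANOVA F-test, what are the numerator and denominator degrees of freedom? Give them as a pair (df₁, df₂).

k = 4 groups, N = 35 total
df = (k−1, N−k) = (4−1, 35−4) = (3, 31)

degrees of freedom = [3, 31]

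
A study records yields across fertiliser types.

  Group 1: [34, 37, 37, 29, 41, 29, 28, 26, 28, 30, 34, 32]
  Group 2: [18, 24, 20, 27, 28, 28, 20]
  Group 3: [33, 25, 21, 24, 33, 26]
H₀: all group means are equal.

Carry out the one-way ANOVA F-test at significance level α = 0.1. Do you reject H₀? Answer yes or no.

Group means [32.08, 23.57, 27.00], grand mean 28.480
SSB = Σnᵢ(x̄ᵢ−x̄)² = 337.609; SSW = ΣΣ(x−x̄ᵢ)² = 458.631
MSB = 337.609/2 = 168.8045; MSW = 458.631/22 = 20.8469
F = MSB/MSW = 8.0974
df = (2, 22)
p-value (upper-tail) = 0.00232
At α=0.1: p < α → reject H₀

reject H₀: yes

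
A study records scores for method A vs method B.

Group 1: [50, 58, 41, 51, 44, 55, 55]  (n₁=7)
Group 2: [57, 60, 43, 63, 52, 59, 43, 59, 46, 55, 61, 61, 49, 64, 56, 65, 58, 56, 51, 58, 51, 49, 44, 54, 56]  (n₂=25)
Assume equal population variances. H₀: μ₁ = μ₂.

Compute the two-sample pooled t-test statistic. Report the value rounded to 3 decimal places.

x̄₁=50.571, s₁=6.188, n₁=7
x̄₂=54.800, s₂=6.461, n₂=25
s_p² = [6·6.188² + 24·6.461²]/30 = 41.0571
SE = √(s_p²·(1/7+1/25)) = 2.7400
t = (50.571−54.800)/2.7400 = -1.5433
df = 30

test statistic = -1.543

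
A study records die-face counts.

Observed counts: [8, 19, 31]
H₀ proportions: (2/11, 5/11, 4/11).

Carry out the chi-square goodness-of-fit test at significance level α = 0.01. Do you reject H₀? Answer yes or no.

n = 58; E_i = n·p_i = [10.55, 26.36, 21.09]
χ² = (8−10.55)²/10.55 + (19−26.36)²/26.36 + (31−21.09)²/21.09 = 7.3267
df = 2
p-value (upper-tail) = 0.02565
At α=0.01: p ≥ α → fail to reject H₀

reject H₀: no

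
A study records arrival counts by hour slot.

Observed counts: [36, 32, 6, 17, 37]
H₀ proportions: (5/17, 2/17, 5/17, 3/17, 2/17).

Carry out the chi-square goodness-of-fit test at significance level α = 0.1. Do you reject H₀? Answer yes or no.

n = 128; E_i = n·p_i = [37.65, 15.06, 37.65, 22.59, 15.06]
χ² = (36−37.65)²/37.65 + (32−15.06)²/15.06 + (6−37.65)²/37.65 + (17−22.59)²/22.59 + (37−15.06)²/15.06 = 79.0857
df = 4
p-value (upper-tail) = 0.00000
At α=0.1: p < α → reject H₀

reject H₀: yes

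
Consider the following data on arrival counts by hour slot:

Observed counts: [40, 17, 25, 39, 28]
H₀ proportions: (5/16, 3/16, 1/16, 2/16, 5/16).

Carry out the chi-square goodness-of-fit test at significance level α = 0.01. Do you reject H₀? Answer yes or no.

reject H₀: yes

n = 149; E_i = n·p_i = [46.56, 27.94, 9.31, 18.62, 46.56]
χ² = (40−46.56)²/46.56 + (17−27.94)²/27.94 + (25−9.31)²/9.31 + (39−18.62)²/18.62 + (28−46.56)²/46.56 = 61.3230
df = 4
p-value (upper-tail) = 0.00000
At α=0.01: p < α → reject H₀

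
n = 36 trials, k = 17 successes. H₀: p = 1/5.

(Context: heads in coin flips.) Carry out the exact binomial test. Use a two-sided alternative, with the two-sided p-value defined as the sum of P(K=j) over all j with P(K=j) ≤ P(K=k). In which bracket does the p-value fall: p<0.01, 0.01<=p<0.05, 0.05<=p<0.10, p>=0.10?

Exact binomial: n=36, k=17, p₀=1/5=0.2000
P(X=j) = C(n,j)·p₀^j·(1−p₀)^(n−j); p = Σ P(X=j) over j with P(X=j) ≤ P(X=17)
p-value (two-sided) = 0.00022
→ bracket: p<0.01

p-value bracket: p<0.01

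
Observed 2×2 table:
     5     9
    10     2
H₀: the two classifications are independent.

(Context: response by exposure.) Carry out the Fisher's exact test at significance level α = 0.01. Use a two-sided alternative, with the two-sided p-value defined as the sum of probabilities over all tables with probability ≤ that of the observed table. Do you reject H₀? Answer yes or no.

reject H₀: no

Margins: r₁=14, r₂=12, c₁=15, c₂=11, n=26
p_obs = C(14,5)·C(12,10)/C(26,15); sum pmf over tables with pmf ≤ p_obs
p-value (two-sided) = 0.02142
At α=0.01: p ≥ α → fail to reject H₀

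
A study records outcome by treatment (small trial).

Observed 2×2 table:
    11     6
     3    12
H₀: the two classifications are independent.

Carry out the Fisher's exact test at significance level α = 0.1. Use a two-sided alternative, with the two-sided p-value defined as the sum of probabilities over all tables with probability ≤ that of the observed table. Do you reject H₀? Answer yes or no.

reject H₀: yes

Margins: r₁=17, r₂=15, c₁=14, c₂=18, n=32
p_obs = C(17,11)·C(15,3)/C(32,14); sum pmf over tables with pmf ≤ p_obs
p-value (two-sided) = 0.01550
At α=0.1: p < α → reject H₀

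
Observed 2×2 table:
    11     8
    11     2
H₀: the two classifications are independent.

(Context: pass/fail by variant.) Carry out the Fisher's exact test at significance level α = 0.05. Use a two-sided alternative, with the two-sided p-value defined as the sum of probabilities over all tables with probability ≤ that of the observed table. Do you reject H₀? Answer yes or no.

Margins: r₁=19, r₂=13, c₁=22, c₂=10, n=32
p_obs = C(19,11)·C(13,11)/C(32,22); sum pmf over tables with pmf ≤ p_obs
p-value (two-sided) = 0.14083
At α=0.05: p ≥ α → fail to reject H₀

reject H₀: no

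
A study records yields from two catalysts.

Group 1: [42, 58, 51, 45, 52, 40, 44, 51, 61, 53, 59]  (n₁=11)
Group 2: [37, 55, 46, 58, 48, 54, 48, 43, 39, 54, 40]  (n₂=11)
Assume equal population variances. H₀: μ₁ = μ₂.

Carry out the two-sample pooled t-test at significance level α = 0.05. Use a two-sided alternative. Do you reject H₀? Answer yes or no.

x̄₁=50.545, s₁=7.090, n₁=11
x̄₂=47.455, s₂=7.160, n₂=11
s_p² = [10·7.090² + 10·7.160²]/20 = 50.7727
SE = √(s_p²·(1/11+1/11)) = 3.0383
t = (50.545−47.455)/3.0383 = 1.0173
df = 20
p-value (two-sided) = 0.32116
At α=0.05: p ≥ α → fail to reject H₀

reject H₀: no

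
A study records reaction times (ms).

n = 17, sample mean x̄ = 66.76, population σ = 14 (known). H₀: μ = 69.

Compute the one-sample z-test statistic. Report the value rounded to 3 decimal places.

SE = σ/√n = 14/√17 = 3.3955
z = (x̄−μ₀)/SE = (66.76−69)/3.3955 = -0.6597

test statistic = -0.660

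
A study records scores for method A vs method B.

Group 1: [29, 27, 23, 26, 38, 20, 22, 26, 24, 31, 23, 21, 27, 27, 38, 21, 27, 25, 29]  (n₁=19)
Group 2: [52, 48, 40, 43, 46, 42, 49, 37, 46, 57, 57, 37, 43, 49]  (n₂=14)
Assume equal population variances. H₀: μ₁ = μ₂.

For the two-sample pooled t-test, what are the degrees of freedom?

degrees of freedom = 31

df = n₁ + n₂ − 2 = 19 + 14 − 2 = 31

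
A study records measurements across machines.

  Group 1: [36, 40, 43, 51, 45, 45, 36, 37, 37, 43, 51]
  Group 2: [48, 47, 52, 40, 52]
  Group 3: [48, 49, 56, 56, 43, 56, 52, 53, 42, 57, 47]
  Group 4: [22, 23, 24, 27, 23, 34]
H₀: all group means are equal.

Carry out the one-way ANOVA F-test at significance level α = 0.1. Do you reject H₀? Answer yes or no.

Group means [42.18, 47.80, 50.82, 25.50], grand mean 42.879
SSB = Σnᵢ(x̄ᵢ−x̄)² = 2631.942; SSW = ΣΣ(x−x̄ᵢ)² = 795.573
MSB = 2631.942/3 = 877.3141; MSW = 795.573/29 = 27.4335
F = MSB/MSW = 31.9796
df = (3, 29)
p-value (upper-tail) = 0.00000
At α=0.1: p < α → reject H₀

reject H₀: yes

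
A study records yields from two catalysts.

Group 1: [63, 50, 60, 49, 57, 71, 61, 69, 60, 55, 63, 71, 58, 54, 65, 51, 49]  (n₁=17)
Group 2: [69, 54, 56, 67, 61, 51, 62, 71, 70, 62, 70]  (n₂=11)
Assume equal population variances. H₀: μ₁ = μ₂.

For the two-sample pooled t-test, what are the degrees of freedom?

degrees of freedom = 26

df = n₁ + n₂ − 2 = 17 + 11 − 2 = 26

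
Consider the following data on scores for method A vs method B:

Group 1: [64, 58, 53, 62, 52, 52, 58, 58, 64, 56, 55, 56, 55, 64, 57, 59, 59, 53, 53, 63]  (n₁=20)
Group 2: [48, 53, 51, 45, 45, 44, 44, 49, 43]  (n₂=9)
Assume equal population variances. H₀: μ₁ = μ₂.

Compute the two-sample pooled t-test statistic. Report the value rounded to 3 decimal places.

x̄₁=57.550, s₁=4.110, n₁=20
x̄₂=46.889, s₂=3.516, n₂=9
s_p² = [19·4.110² + 8·3.516²]/27 = 15.5496
SE = √(s_p²·(1/20+1/9)) = 1.5828
t = (57.550−46.889)/1.5828 = 6.7357
df = 27

test statistic = 6.736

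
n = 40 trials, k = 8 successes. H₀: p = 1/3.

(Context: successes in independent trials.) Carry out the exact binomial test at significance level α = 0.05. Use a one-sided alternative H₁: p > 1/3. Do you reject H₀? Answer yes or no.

Exact binomial: n=40, k=8, p₀=1/3=0.3333
P(X≥8) from Σ C(n,i)·p₀^i·(1−p₀)^(n−i)
p-value (one-sided, H₁ greater) = 0.97890
At α=0.05: p ≥ α → fail to reject H₀

reject H₀: no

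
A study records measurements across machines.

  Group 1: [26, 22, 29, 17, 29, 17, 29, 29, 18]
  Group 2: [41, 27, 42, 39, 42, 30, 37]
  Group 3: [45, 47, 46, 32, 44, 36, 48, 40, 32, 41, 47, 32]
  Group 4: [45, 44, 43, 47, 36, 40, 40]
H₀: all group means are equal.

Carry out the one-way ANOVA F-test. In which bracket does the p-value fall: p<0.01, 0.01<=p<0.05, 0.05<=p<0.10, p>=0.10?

Group means [24.00, 36.86, 40.83, 42.14], grand mean 35.971
SSB = Σnᵢ(x̄ᵢ−x̄)² = 1845.590; SSW = ΣΣ(x−x̄ᵢ)² = 983.381
MSB = 1845.590/3 = 615.1968; MSW = 983.381/31 = 31.7220
F = MSB/MSW = 19.3934
df = (3, 31)
p-value (upper-tail) = 0.00000
→ bracket: p<0.01

p-value bracket: p<0.01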